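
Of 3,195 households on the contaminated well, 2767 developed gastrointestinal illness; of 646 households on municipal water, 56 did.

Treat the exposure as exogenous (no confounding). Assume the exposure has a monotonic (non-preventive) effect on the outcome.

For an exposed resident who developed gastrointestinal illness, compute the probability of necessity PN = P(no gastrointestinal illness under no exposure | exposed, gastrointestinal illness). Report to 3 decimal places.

p₁ = P(outcome | exposed) = 2767/3195 = 0.86604
p₀ = P(outcome | unexposed) = 56/646 = 0.086687
Under exogeneity and monotonicity, PN = (p₁ − p₀) / p₁.
PN = (0.86604 − 0.086687) / 0.86604 = 0.77935 / 0.86604 ≈ 0.8999

PN ≈ 0.900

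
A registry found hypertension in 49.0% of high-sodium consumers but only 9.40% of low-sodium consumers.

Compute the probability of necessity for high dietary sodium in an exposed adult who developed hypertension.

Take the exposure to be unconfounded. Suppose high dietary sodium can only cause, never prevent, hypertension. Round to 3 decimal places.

p₁ = 0.49, p₀ = 0.094.
Under exogeneity and monotonicity, PN = (p₁ − p₀) / p₁.
PN = (0.49 − 0.094) / 0.49 = 0.396 / 0.49 ≈ 0.8082

PN ≈ 0.808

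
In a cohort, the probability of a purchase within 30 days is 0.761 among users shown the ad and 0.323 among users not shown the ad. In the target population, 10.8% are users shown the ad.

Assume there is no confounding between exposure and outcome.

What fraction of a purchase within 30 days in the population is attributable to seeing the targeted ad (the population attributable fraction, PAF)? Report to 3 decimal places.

Let p₁ = 0.761, p₀ = 0.323.
Overall risk P(Y=1) = π·p₁ + (1−π)·p₀ = 0.108×0.761 + 0.892×0.323 = 0.3703.
Under exogeneity, PAF = [P(Y=1) − p₀] / P(Y=1).
PAF = (0.3703 − 0.323) / 0.3703 ≈ 0.1277

PAF ≈ 0.128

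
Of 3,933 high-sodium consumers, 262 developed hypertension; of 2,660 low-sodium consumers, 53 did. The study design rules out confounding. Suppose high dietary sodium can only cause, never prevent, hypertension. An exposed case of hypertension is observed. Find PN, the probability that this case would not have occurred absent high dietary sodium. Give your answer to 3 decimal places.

PN ≈ 0.701

p₁ = P(outcome | exposed) = 262/3933 = 0.066616
p₀ = P(outcome | unexposed) = 53/2660 = 0.019925
Under exogeneity and monotonicity, PN = (p₁ − p₀) / p₁.
PN = (0.066616 − 0.019925) / 0.066616 = 0.046691 / 0.066616 ≈ 0.7009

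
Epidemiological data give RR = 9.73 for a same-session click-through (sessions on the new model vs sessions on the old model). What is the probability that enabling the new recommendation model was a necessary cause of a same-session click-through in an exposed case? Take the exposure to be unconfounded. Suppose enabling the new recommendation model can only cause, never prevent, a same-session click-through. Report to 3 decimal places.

PN ≈ 0.897

Under exogeneity and monotonicity, PN = (RR − 1) / RR = 1 − 1/RR.
PN = (9.73 − 1) / 9.73 = 8.73 / 9.73 ≈ 0.8972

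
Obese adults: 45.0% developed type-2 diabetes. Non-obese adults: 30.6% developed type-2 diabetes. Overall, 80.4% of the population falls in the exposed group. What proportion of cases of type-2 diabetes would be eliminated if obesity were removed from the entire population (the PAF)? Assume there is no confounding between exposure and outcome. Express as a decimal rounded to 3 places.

PAF ≈ 0.274

p₁ = 0.45, p₀ = 0.306.
Overall risk P(Y=1) = π·p₁ + (1−π)·p₀ = 0.804×0.45 + 0.196×0.306 = 0.42178.
Under exogeneity, PAF = [P(Y=1) − p₀] / P(Y=1).
PAF = (0.42178 − 0.306) / 0.42178 ≈ 0.2745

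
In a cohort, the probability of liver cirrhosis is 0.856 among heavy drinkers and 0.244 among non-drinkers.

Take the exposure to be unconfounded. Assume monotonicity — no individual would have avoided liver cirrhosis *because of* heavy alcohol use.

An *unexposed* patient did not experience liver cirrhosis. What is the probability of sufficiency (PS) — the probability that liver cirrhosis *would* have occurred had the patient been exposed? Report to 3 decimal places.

Let p₁ = 0.856, p₀ = 0.244.
Under exogeneity and monotonicity, PS = (p₁ − p₀) / (1 − p₀).
PS = (0.856 − 0.244) / (1 − 0.244) = 0.612 / 0.756 ≈ 0.8095

PS ≈ 0.810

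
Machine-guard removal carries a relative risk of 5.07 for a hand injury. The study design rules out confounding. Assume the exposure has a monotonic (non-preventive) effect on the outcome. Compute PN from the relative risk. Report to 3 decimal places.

Under exogeneity and monotonicity, PN = (RR − 1) / RR = 1 − 1/RR.
PN = (5.07 − 1) / 5.07 = 4.07 / 5.07 ≈ 0.8028

PN ≈ 0.803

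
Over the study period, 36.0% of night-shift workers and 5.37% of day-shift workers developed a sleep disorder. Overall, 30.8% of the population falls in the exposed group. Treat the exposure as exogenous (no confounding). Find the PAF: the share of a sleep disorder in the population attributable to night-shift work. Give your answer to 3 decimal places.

PAF ≈ 0.637

p₁ = 0.36, p₀ = 0.0537.
Overall risk P(Y=1) = π·p₁ + (1−π)·p₀ = 0.308×0.36 + 0.692×0.0537 = 0.14804.
Under exogeneity, PAF = [P(Y=1) − p₀] / P(Y=1).
PAF = (0.14804 − 0.0537) / 0.14804 ≈ 0.6373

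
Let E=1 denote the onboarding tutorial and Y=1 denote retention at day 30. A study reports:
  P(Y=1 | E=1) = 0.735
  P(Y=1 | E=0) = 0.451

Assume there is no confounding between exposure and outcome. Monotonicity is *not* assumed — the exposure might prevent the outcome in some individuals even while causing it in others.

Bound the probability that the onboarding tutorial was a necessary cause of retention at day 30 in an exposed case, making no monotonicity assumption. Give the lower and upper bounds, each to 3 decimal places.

0.386 ≤ PN ≤ 0.747

Let p₁ = 0.735, p₀ = 0.451.
Under exogeneity alone the bounds on PN are max{0,(p₁−p₀)/p₁} ≤ PN ≤ min{1,(1−p₀)/p₁}.
  lower = (p₁ − p₀)/p₁ = 0.284 / 0.735 ≈ 0.3864
  upper = min{1, (1 − p₀)/p₁} = 0.549 / 0.735 ≈ 0.7469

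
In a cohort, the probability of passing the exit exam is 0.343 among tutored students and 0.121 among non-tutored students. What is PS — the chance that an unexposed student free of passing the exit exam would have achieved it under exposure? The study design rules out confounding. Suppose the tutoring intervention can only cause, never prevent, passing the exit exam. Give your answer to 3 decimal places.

PS ≈ 0.253

Let p₁ = 0.343, p₀ = 0.121.
Under exogeneity and monotonicity, PS = (p₁ − p₀) / (1 − p₀).
PS = (0.343 − 0.121) / (1 − 0.121) = 0.222 / 0.879 ≈ 0.2526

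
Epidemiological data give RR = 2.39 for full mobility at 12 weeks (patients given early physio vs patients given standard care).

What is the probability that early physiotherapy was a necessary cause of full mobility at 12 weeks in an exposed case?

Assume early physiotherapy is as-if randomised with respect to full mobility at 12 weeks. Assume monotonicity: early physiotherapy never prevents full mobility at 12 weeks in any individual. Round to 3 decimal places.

PN ≈ 0.582

Under exogeneity and monotonicity, PN = (RR − 1) / RR = 1 − 1/RR.
PN = (2.39 − 1) / 2.39 = 1.39 / 2.39 ≈ 0.5816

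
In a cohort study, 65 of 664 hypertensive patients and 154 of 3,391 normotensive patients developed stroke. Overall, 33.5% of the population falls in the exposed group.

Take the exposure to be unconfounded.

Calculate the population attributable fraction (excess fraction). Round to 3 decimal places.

p₁ = P(outcome | exposed) = 65/664 = 0.097892
p₀ = P(outcome | unexposed) = 154/3391 = 0.045414
Overall risk P(Y=1) = π·p₁ + (1−π)·p₀ = 0.335×0.097892 + 0.665×0.045414 = 0.062994.
Under exogeneity, PAF = [P(Y=1) − p₀] / P(Y=1).
PAF = (0.062994 − 0.045414) / 0.062994 ≈ 0.2791

PAF ≈ 0.279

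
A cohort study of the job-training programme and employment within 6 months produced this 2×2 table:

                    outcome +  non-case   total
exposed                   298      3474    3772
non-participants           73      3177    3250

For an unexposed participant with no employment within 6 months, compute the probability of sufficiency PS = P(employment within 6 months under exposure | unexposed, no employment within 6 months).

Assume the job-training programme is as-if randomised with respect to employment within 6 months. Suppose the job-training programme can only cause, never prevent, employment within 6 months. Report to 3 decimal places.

PS ≈ 0.058

p₁ = P(outcome | exposed) = 298/3772 = 0.079003
p₀ = P(outcome | unexposed) = 73/3250 = 0.022462
Under exogeneity and monotonicity, PS = (p₁ − p₀) / (1 − p₀).
PS = (0.079003 − 0.022462) / (1 − 0.022462) = 0.056542 / 0.97754 ≈ 0.0578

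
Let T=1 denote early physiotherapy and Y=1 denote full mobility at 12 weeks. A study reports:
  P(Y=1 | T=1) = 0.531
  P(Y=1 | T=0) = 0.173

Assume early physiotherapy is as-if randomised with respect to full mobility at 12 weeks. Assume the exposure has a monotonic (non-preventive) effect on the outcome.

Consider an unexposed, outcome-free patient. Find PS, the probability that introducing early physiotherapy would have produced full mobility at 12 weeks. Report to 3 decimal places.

PS ≈ 0.433

Let p₁ = 0.531, p₀ = 0.173.
Under exogeneity and monotonicity, PS = (p₁ − p₀) / (1 − p₀).
PS = (0.531 − 0.173) / (1 − 0.173) = 0.358 / 0.827 ≈ 0.4329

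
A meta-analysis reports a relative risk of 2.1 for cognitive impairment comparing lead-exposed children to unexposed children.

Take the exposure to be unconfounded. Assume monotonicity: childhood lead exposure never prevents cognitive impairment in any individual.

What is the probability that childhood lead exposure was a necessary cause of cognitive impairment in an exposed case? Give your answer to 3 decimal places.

PN ≈ 0.524

Under exogeneity and monotonicity, PN = (RR − 1) / RR = 1 − 1/RR.
PN = (2.1 − 1) / 2.1 = 1.1 / 2.1 ≈ 0.5238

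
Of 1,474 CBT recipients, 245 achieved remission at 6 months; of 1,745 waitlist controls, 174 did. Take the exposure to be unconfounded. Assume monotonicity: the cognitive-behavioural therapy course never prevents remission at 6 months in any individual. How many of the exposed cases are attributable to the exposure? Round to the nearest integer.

about 98 cases

p₁ = P(outcome | exposed) = 245/1474 = 0.16621
p₀ = P(outcome | unexposed) = 174/1745 = 0.099713
PN = (p₁ − p₀)/p₁ = (0.16621 − 0.099713) / 0.16621 ≈ 0.40009.
Attributable cases ≈ PN × (exposed cases) = 0.40009 × 245 ≈ 98.02.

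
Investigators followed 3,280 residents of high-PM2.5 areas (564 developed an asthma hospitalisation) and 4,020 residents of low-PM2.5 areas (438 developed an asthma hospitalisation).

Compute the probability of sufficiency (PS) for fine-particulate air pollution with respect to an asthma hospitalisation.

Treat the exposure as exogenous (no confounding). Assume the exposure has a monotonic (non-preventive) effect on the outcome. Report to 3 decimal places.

PS ≈ 0.071

p₁ = P(outcome | exposed) = 564/3280 = 0.17195
p₀ = P(outcome | unexposed) = 438/4020 = 0.10896
Under exogeneity and monotonicity, PS = (p₁ − p₀) / (1 − p₀).
PS = (0.17195 − 0.10896) / (1 − 0.10896) = 0.062996 / 0.89104 ≈ 0.0707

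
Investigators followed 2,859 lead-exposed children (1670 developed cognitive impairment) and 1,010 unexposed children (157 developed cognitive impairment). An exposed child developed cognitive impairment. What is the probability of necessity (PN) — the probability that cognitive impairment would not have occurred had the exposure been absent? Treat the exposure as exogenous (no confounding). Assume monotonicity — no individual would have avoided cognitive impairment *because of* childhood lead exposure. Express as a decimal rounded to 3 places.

PN ≈ 0.734

p₁ = P(outcome | exposed) = 1670/2859 = 0.58412
p₀ = P(outcome | unexposed) = 157/1010 = 0.15545
Under exogeneity and monotonicity, PN = (p₁ − p₀) / p₁.
PN = (0.58412 − 0.15545) / 0.58412 = 0.42867 / 0.58412 ≈ 0.7339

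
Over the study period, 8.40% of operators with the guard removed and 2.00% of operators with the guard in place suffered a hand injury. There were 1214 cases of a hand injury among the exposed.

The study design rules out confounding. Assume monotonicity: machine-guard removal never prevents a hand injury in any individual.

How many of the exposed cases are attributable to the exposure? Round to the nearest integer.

about 925 cases

p₁ = 0.084, p₀ = 0.02.
PN = (p₁ − p₀)/p₁ = (0.084 − 0.02) / 0.084 ≈ 0.76190.
Attributable cases ≈ PN × (exposed cases) = 0.76190 × 1214 ≈ 924.95.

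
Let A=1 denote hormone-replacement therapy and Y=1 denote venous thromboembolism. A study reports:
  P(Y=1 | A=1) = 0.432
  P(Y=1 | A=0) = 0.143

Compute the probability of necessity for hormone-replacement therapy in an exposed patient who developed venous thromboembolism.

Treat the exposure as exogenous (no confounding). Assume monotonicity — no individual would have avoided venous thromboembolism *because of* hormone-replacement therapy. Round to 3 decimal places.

PN ≈ 0.669

Let p₁ = 0.432, p₀ = 0.143.
Under exogeneity and monotonicity, PN = (p₁ − p₀) / p₁.
PN = (0.432 − 0.143) / 0.432 = 0.289 / 0.432 ≈ 0.6690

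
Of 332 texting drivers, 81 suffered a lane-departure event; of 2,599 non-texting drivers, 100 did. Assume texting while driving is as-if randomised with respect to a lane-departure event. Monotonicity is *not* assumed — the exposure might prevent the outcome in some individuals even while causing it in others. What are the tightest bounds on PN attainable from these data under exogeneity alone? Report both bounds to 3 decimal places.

0.842 ≤ PN ≤ 1.000

p₁ = P(outcome | exposed) = 81/332 = 0.24398
p₀ = P(outcome | unexposed) = 100/2599 = 0.038476
Under exogeneity alone the bounds on PN are max{0,(p₁−p₀)/p₁} ≤ PN ≤ min{1,(1−p₀)/p₁}.
  lower = (p₁ − p₀)/p₁ = 0.2055 / 0.24398 ≈ 0.8423
  upper = min{1, (1 − p₀)/p₁} = 0.96152 / 0.24398 ≈ 3.9411 → capped at 1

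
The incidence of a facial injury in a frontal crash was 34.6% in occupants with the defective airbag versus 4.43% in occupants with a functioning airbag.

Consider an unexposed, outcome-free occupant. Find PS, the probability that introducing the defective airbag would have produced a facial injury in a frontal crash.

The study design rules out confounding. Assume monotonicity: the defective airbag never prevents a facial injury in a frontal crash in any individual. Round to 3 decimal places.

PS ≈ 0.316

p₁ = 0.346, p₀ = 0.0443.
Under exogeneity and monotonicity, PS = (p₁ − p₀) / (1 − p₀).
PS = (0.346 − 0.0443) / (1 − 0.0443) = 0.3017 / 0.9557 ≈ 0.3157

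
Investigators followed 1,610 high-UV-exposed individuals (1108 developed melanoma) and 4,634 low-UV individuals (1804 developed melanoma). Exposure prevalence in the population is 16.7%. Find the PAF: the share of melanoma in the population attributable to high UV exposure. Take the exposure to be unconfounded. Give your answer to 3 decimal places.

PAF ≈ 0.114

p₁ = P(outcome | exposed) = 1108/1610 = 0.6882
p₀ = P(outcome | unexposed) = 1804/4634 = 0.3893
Overall risk P(Y=1) = π·p₁ + (1−π)·p₀ = 0.167×0.6882 + 0.833×0.3893 = 0.43921.
Under exogeneity, PAF = [P(Y=1) − p₀] / P(Y=1).
PAF = (0.43921 − 0.3893) / 0.43921 ≈ 0.1137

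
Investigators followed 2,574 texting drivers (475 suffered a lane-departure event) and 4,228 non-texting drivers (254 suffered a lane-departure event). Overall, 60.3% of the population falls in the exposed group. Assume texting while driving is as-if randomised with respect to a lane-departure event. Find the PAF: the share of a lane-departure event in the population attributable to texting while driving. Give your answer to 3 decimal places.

p₁ = P(outcome | exposed) = 475/2574 = 0.18454
p₀ = P(outcome | unexposed) = 254/4228 = 0.060076
Overall risk P(Y=1) = π·p₁ + (1−π)·p₀ = 0.603×0.18454 + 0.397×0.060076 = 0.13513.
Under exogeneity, PAF = [P(Y=1) − p₀] / P(Y=1).
PAF = (0.13513 − 0.060076) / 0.13513 ≈ 0.5554

PAF ≈ 0.555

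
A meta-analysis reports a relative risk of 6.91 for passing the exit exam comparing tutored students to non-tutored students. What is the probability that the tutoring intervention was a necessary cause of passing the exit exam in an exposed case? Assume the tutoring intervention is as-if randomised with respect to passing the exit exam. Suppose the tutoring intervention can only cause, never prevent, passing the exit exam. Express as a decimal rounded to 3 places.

Under exogeneity and monotonicity, PN = (RR − 1) / RR = 1 − 1/RR.
PN = (6.91 − 1) / 6.91 = 5.91 / 6.91 ≈ 0.8553

PN ≈ 0.855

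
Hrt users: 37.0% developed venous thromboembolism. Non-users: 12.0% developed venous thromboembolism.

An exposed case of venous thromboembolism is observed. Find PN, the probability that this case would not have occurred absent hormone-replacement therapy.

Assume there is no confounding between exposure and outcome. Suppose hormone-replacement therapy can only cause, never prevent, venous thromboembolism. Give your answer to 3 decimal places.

PN ≈ 0.676

p₁ = 0.37, p₀ = 0.12.
Under exogeneity and monotonicity, PN = (p₁ − p₀) / p₁.
PN = (0.37 − 0.12) / 0.37 = 0.25 / 0.37 ≈ 0.6757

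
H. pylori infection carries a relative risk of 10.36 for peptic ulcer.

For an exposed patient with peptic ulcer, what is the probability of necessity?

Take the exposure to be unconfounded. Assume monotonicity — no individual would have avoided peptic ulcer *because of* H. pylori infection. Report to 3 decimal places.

Under exogeneity and monotonicity, PN = (RR − 1) / RR = 1 − 1/RR.
PN = (10.36 − 1) / 10.36 = 9.36 / 10.36 ≈ 0.9035

PN ≈ 0.903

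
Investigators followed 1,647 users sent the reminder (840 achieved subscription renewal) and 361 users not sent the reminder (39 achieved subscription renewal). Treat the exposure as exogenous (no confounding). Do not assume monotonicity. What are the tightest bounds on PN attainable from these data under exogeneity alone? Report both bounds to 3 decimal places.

p₁ = P(outcome | exposed) = 840/1647 = 0.51002
p₀ = P(outcome | unexposed) = 39/361 = 0.10803
Under exogeneity alone the bounds on PN are max{0,(p₁−p₀)/p₁} ≤ PN ≤ min{1,(1−p₀)/p₁}.
  lower = (p₁ − p₀)/p₁ = 0.40198 / 0.51002 ≈ 0.7882
  upper = min{1, (1 − p₀)/p₁} = 0.89197 / 0.51002 ≈ 1.7489 → capped at 1

0.788 ≤ PN ≤ 1.000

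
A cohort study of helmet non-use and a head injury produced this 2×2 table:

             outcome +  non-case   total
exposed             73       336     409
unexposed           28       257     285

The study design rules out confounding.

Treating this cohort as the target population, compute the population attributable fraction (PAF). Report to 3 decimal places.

p₁ = P(outcome | exposed) = 73/409 = 0.17848
p₀ = P(outcome | unexposed) = 28/285 = 0.098246
Exposure prevalence π = 409/694 = 0.58934; overall risk P(Y=1) = 0.14553.
Under exogeneity, PAF = [P(Y=1) − p₀]/P(Y=1).
PAF = (0.14553 − 0.098246) / 0.14553 ≈ 0.3249

PAF ≈ 0.325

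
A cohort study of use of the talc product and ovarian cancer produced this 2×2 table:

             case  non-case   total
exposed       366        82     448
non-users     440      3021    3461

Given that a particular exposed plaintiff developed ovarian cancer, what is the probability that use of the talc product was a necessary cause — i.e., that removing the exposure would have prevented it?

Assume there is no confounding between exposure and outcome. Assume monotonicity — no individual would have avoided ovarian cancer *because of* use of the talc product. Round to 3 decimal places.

p₁ = P(outcome | exposed) = 366/448 = 0.81696
p₀ = P(outcome | unexposed) = 440/3461 = 0.12713
Under exogeneity and monotonicity, PN = (p₁ − p₀)/p₁.
PN = (0.81696 − 0.12713) / 0.81696 ≈ 0.8444

PN ≈ 0.844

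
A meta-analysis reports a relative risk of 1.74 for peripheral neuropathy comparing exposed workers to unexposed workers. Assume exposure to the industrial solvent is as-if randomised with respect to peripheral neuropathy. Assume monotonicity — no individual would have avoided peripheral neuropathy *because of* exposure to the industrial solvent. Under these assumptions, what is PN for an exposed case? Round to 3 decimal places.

PN ≈ 0.425

Under exogeneity and monotonicity, PN = (RR − 1) / RR = 1 − 1/RR.
PN = (1.74 − 1) / 1.74 = 0.74 / 1.74 ≈ 0.4253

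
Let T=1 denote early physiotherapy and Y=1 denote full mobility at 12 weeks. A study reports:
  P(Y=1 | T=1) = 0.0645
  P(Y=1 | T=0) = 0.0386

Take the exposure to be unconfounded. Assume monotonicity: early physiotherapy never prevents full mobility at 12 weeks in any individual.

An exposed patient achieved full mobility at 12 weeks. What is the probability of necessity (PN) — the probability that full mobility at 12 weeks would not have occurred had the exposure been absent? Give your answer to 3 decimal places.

Let p₁ = 0.0645, p₀ = 0.0386.
Under exogeneity and monotonicity, PN = (p₁ − p₀) / p₁.
PN = (0.0645 − 0.0386) / 0.0645 = 0.0259 / 0.0645 ≈ 0.4016

PN ≈ 0.402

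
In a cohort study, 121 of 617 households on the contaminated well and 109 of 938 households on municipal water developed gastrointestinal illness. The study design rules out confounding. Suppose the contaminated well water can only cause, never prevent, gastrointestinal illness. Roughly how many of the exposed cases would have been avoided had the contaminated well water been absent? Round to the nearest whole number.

p₁ = P(outcome | exposed) = 121/617 = 0.19611
p₀ = P(outcome | unexposed) = 109/938 = 0.1162
PN = (p₁ − p₀)/p₁ = (0.19611 − 0.1162) / 0.19611 ≈ 0.40745.
Attributable cases ≈ PN × (exposed cases) = 0.40745 × 121 ≈ 49.30.

about 49 cases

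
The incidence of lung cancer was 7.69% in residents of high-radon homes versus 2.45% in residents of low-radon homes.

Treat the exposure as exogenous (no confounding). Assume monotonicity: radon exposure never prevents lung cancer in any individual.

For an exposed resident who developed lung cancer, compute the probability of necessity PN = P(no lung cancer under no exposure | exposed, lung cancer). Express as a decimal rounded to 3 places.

p₁ = 0.0769, p₀ = 0.0245.
Under exogeneity and monotonicity, PN = (p₁ − p₀) / p₁.
PN = (0.0769 − 0.0245) / 0.0769 = 0.0524 / 0.0769 ≈ 0.6814

PN ≈ 0.681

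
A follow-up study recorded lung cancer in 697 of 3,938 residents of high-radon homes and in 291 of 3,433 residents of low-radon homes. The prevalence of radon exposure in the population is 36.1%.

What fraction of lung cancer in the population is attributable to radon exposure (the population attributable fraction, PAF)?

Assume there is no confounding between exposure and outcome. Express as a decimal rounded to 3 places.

PAF ≈ 0.282

p₁ = P(outcome | exposed) = 697/3938 = 0.17699
p₀ = P(outcome | unexposed) = 291/3433 = 0.084766
Overall risk P(Y=1) = π·p₁ + (1−π)·p₀ = 0.361×0.17699 + 0.639×0.084766 = 0.11806.
Under exogeneity, PAF = [P(Y=1) − p₀] / P(Y=1).
PAF = (0.11806 − 0.084766) / 0.11806 ≈ 0.2820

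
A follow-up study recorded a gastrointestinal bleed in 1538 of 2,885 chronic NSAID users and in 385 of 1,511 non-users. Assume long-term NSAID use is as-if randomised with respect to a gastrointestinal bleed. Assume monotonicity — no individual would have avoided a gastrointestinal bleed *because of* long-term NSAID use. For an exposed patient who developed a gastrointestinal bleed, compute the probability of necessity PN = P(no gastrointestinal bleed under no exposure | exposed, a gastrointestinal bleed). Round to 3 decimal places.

p₁ = P(outcome | exposed) = 1538/2885 = 0.5331
p₀ = P(outcome | unexposed) = 385/1511 = 0.2548
Under exogeneity and monotonicity, PN = (p₁ − p₀) / p₁.
PN = (0.5331 − 0.2548) / 0.5331 = 0.2783 / 0.5331 ≈ 0.5220

PN ≈ 0.522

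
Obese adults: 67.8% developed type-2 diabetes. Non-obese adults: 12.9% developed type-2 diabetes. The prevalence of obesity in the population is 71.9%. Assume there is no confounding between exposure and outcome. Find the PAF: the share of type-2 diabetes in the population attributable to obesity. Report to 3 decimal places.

p₁ = 0.678, p₀ = 0.129.
Overall risk P(Y=1) = π·p₁ + (1−π)·p₀ = 0.719×0.678 + 0.281×0.129 = 0.52373.
Under exogeneity, PAF = [P(Y=1) − p₀] / P(Y=1).
PAF = (0.52373 − 0.129) / 0.52373 ≈ 0.7537

PAF ≈ 0.754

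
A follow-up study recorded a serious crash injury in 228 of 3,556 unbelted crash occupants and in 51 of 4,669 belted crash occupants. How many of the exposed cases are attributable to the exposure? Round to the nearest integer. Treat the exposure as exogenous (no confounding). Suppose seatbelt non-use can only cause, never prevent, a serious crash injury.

about 189 cases

p₁ = P(outcome | exposed) = 228/3556 = 0.064117
p₀ = P(outcome | unexposed) = 51/4669 = 0.010923
PN = (p₁ − p₀)/p₁ = (0.064117 − 0.010923) / 0.064117 ≈ 0.82964.
Attributable cases ≈ PN × (exposed cases) = 0.82964 × 228 ≈ 189.16.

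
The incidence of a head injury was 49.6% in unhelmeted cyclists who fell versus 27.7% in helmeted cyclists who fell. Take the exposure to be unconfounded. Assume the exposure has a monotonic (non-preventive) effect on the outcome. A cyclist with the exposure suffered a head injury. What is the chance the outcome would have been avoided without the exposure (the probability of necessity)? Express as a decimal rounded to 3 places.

p₁ = 0.496, p₀ = 0.277.
Under exogeneity and monotonicity, PN = (p₁ − p₀) / p₁.
PN = (0.496 − 0.277) / 0.496 = 0.219 / 0.496 ≈ 0.4415

PN ≈ 0.442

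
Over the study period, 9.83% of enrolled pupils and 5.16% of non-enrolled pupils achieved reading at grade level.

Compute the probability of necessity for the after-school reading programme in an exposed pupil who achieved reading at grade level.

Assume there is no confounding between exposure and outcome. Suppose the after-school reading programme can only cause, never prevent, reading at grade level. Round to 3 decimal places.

PN ≈ 0.475

p₁ = 0.0983, p₀ = 0.0516.
Under exogeneity and monotonicity, PN = (p₁ − p₀) / p₁.
PN = (0.0983 − 0.0516) / 0.0983 = 0.0467 / 0.0983 ≈ 0.4751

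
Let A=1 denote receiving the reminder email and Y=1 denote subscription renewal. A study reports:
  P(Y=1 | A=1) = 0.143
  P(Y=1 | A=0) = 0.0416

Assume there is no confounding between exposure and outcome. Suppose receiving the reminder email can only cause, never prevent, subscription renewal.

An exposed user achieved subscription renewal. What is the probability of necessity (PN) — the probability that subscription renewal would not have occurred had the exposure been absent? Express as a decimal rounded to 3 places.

PN ≈ 0.709

Let p₁ = 0.143, p₀ = 0.0416.
Under exogeneity and monotonicity, PN = (p₁ − p₀) / p₁.
PN = (0.143 − 0.0416) / 0.143 = 0.1014 / 0.143 ≈ 0.7091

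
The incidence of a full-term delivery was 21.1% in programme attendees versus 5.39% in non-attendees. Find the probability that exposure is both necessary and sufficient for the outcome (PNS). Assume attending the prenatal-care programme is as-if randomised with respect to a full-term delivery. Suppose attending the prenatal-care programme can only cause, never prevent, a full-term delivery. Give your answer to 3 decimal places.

PNS ≈ 0.157

p₁ = 0.211, p₀ = 0.0539.
Under exogeneity and monotonicity, PNS = p₁ − p₀.
PNS = 0.211 − 0.0539 = 0.1571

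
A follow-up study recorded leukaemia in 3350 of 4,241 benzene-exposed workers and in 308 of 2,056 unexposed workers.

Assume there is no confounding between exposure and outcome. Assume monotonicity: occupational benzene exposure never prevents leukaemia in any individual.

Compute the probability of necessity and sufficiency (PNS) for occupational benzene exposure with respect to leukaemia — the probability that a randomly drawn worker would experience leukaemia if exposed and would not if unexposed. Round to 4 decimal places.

p₁ = P(outcome | exposed) = 3350/4241 = 0.78991
p₀ = P(outcome | unexposed) = 308/2056 = 0.14981
Under exogeneity and monotonicity, PNS = p₁ − p₀.
PNS = 0.78991 − 0.14981 = 0.6401

PNS ≈ 0.6401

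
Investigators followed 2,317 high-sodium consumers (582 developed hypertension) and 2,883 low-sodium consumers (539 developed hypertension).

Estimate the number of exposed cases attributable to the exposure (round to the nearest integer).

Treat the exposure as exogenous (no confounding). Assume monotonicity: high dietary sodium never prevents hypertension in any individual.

about 149 cases

p₁ = P(outcome | exposed) = 582/2317 = 0.25119
p₀ = P(outcome | unexposed) = 539/2883 = 0.18696
PN = (p₁ − p₀)/p₁ = (0.25119 − 0.18696) / 0.25119 ≈ 0.25570.
Attributable cases ≈ PN × (exposed cases) = 0.25570 × 582 ≈ 148.82.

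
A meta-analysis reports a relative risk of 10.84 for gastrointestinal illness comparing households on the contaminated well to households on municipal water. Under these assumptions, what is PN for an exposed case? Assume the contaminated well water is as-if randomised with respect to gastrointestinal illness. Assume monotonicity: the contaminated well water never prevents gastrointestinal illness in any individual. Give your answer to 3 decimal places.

PN ≈ 0.908

Under exogeneity and monotonicity, PN = (RR − 1) / RR = 1 − 1/RR.
PN = (10.84 − 1) / 10.84 = 9.84 / 10.84 ≈ 0.9077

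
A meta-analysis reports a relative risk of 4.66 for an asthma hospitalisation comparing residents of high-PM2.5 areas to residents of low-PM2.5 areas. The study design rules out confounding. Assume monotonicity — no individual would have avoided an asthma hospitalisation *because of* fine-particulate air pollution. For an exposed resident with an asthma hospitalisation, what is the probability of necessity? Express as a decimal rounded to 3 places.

Under exogeneity and monotonicity, PN = (RR − 1) / RR = 1 − 1/RR.
PN = (4.66 − 1) / 4.66 = 3.66 / 4.66 ≈ 0.7854

PN ≈ 0.785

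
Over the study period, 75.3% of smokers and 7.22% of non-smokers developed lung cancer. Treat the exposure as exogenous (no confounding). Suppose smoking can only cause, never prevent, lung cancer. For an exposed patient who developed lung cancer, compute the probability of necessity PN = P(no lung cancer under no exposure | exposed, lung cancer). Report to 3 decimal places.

p₁ = 0.753, p₀ = 0.0722.
Under exogeneity and monotonicity, PN = (p₁ − p₀) / p₁.
PN = (0.753 − 0.0722) / 0.753 = 0.6808 / 0.753 ≈ 0.9041

PN ≈ 0.904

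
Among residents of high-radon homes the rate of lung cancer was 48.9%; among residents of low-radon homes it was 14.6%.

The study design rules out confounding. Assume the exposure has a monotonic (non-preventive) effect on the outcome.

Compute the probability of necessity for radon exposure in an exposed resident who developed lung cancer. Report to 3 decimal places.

PN ≈ 0.701

p₁ = 0.489, p₀ = 0.146.
Under exogeneity and monotonicity, PN = (p₁ − p₀) / p₁.
PN = (0.489 − 0.146) / 0.489 = 0.343 / 0.489 ≈ 0.7014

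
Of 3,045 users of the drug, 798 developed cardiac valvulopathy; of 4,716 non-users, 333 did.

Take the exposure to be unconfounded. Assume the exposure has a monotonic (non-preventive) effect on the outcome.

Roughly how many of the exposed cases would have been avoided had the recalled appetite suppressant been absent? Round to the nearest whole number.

p₁ = P(outcome | exposed) = 798/3045 = 0.26207
p₀ = P(outcome | unexposed) = 333/4716 = 0.070611
PN = (p₁ − p₀)/p₁ = (0.26207 − 0.070611) / 0.26207 ≈ 0.73056.
Attributable cases ≈ PN × (exposed cases) = 0.73056 × 798 ≈ 582.99.

about 583 cases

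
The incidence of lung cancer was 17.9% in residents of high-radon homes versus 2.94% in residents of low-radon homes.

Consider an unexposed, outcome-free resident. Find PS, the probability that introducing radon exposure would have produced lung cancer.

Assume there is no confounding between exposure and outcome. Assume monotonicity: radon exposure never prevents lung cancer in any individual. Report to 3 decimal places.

p₁ = 0.179, p₀ = 0.0294.
Under exogeneity and monotonicity, PS = (p₁ − p₀) / (1 − p₀).
PS = (0.179 − 0.0294) / (1 − 0.0294) = 0.1496 / 0.9706 ≈ 0.1541

PS ≈ 0.154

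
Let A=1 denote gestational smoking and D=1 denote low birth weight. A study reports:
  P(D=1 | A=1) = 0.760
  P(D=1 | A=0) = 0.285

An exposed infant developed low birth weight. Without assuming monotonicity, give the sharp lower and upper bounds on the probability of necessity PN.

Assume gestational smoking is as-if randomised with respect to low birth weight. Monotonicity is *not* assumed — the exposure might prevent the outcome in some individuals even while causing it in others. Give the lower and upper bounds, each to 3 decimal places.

Let p₁ = 0.76, p₀ = 0.285.
Under exogeneity alone the bounds on PN are max{0,(p₁−p₀)/p₁} ≤ PN ≤ min{1,(1−p₀)/p₁}.
  lower = (p₁ − p₀)/p₁ = 0.475 / 0.76 ≈ 0.6250
  upper = min{1, (1 − p₀)/p₁} = 0.715 / 0.76 ≈ 0.9408

0.625 ≤ PN ≤ 0.941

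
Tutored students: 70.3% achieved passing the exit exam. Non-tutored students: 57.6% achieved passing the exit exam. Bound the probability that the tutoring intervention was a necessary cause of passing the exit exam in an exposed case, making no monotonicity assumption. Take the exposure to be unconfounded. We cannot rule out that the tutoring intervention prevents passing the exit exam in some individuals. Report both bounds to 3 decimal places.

0.181 ≤ PN ≤ 0.603

p₁ = 0.703, p₀ = 0.576.
Under exogeneity alone the bounds on PN are max{0,(p₁−p₀)/p₁} ≤ PN ≤ min{1,(1−p₀)/p₁}.
  lower = (p₁ − p₀)/p₁ = 0.127 / 0.703 ≈ 0.1807
  upper = min{1, (1 − p₀)/p₁} = 0.424 / 0.703 ≈ 0.6031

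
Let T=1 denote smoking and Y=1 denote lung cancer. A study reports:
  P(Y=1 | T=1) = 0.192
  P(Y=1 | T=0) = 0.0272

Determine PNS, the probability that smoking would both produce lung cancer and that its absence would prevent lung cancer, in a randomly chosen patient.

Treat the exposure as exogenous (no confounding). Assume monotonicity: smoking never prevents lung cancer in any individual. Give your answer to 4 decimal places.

PNS ≈ 0.1648

Let p₁ = 0.192, p₀ = 0.0272.
Under exogeneity and monotonicity, PNS = p₁ − p₀.
PNS = 0.192 − 0.0272 = 0.1648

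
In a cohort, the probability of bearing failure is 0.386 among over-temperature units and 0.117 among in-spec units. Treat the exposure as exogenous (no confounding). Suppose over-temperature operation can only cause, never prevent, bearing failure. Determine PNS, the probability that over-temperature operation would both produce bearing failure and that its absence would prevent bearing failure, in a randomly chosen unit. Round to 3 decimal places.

PNS ≈ 0.269

Let p₁ = 0.386, p₀ = 0.117.
Under exogeneity and monotonicity, PNS = p₁ − p₀.
PNS = 0.386 − 0.117 = 0.269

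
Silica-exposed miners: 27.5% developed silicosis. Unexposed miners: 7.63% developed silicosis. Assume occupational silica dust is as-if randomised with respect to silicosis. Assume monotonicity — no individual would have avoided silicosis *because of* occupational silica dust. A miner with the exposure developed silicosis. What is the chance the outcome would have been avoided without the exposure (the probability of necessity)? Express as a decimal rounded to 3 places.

p₁ = 0.275, p₀ = 0.0763.
Under exogeneity and monotonicity, PN = (p₁ − p₀) / p₁.
PN = (0.275 − 0.0763) / 0.275 = 0.1987 / 0.275 ≈ 0.7225

PN ≈ 0.723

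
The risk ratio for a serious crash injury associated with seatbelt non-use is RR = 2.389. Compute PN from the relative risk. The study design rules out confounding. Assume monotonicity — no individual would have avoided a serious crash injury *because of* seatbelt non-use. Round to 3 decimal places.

PN ≈ 0.581

Under exogeneity and monotonicity, PN = (RR − 1) / RR = 1 − 1/RR.
PN = (2.389 − 1) / 2.389 = 1.389 / 2.389 ≈ 0.5814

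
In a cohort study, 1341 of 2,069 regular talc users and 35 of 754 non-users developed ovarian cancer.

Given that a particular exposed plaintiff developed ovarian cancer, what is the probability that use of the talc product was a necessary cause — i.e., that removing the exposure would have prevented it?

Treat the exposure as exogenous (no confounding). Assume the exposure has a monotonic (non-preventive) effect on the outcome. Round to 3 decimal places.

PN ≈ 0.928

p₁ = P(outcome | exposed) = 1341/2069 = 0.64814
p₀ = P(outcome | unexposed) = 35/754 = 0.046419
Under exogeneity and monotonicity, PN = (p₁ − p₀) / p₁.
PN = (0.64814 − 0.046419) / 0.64814 = 0.60172 / 0.64814 ≈ 0.9284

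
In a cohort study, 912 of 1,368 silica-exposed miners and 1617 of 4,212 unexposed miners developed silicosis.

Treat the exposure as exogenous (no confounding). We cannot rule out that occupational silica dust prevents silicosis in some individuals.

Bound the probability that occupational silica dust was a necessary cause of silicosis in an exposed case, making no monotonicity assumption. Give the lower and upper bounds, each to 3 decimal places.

p₁ = P(outcome | exposed) = 912/1368 = 0.66667
p₀ = P(outcome | unexposed) = 1617/4212 = 0.3839
Under exogeneity alone the bounds on PN are max{0,(p₁−p₀)/p₁} ≤ PN ≤ min{1,(1−p₀)/p₁}.
  lower = (p₁ − p₀)/p₁ = 0.28276 / 0.66667 ≈ 0.4241
  upper = min{1, (1 − p₀)/p₁} = 0.6161 / 0.66667 ≈ 0.9241

0.424 ≤ PN ≤ 0.924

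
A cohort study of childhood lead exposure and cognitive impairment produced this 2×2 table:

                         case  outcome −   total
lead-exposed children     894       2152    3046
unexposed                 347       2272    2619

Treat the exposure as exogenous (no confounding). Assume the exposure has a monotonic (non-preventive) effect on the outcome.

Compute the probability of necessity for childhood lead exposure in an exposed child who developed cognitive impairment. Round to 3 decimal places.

PN ≈ 0.549

p₁ = P(outcome | exposed) = 894/3046 = 0.2935
p₀ = P(outcome | unexposed) = 347/2619 = 0.13249
Under exogeneity and monotonicity, PN = (p₁ − p₀)/p₁.
PN = (0.2935 − 0.13249) / 0.2935 ≈ 0.5486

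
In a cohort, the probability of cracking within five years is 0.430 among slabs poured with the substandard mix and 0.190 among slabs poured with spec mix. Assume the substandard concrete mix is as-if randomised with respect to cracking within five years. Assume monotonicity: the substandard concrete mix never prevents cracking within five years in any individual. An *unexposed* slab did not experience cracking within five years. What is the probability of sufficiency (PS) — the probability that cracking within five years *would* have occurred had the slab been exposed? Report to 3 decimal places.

Let p₁ = 0.43, p₀ = 0.19.
Under exogeneity and monotonicity, PS = (p₁ − p₀) / (1 − p₀).
PS = (0.43 − 0.19) / (1 − 0.19) = 0.24 / 0.81 ≈ 0.2963

PS ≈ 0.296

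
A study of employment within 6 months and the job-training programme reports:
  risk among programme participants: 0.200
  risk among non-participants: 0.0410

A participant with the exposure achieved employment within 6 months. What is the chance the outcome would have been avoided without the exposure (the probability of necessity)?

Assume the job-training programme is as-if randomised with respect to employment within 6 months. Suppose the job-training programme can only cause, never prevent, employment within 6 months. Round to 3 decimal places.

PN ≈ 0.795

Let p₁ = 0.2, p₀ = 0.041.
Under exogeneity and monotonicity, PN = (p₁ − p₀) / p₁.
PN = (0.2 − 0.041) / 0.2 = 0.159 / 0.2 ≈ 0.7950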